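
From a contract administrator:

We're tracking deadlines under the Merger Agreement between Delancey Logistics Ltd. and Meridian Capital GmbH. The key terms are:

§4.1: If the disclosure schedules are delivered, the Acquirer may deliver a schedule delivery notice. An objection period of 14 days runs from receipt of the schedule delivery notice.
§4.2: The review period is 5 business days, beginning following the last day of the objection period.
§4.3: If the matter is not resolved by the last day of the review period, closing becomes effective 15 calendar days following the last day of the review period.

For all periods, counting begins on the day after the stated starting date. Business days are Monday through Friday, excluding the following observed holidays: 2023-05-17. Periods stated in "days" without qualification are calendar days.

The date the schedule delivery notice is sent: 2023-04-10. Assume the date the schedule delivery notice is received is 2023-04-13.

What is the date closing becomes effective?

Adding 14 calendar days to 2023-04-13 gives 2023-04-27, which is the last day of the objection period.
The last day of the review period: 5 business days after Thursday, 2023-04-27, skipping weekends — Apr 28, May 1, May 2, May 3, May 4 — lands on Thursday, 2023-05-04.
The date closing becomes effective: 15 calendar days after 2023-05-04 is 2023-05-19.

2023-05-19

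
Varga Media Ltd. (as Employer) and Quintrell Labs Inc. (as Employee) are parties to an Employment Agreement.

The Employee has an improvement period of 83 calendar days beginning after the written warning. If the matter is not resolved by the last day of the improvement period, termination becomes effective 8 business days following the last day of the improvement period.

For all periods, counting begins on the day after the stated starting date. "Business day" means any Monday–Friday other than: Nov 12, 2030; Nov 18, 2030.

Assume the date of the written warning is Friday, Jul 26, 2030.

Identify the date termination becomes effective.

Oct 29, 2030

Adding 83 calendar days to Jul 26, 2030 gives Oct 17, 2030, which is the last day of the improvement period.
The date termination becomes effective: counting 8 business days from Thursday, Oct 17, 2030 (Oct 18, Oct 21, Oct 22, Oct 23, Oct 24, Oct 25, Oct 28, Oct 29, skipping weekends) reaches Tuesday, Oct 29, 2030.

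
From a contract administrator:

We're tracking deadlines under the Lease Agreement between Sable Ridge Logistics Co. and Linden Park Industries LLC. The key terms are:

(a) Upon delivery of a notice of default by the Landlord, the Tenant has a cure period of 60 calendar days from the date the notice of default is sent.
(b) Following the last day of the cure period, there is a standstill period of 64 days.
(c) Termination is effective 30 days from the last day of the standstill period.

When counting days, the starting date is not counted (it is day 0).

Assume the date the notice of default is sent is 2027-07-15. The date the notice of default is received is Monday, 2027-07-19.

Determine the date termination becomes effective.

2027-12-16

The last day of the cure period: 2027-07-15 + 60 days = 2027-09-13.
The last day of the standstill period: 2027-09-13 + 64 days = 2027-11-16.
The date termination becomes effective: 2027-11-16 + 30 days = 2027-12-16.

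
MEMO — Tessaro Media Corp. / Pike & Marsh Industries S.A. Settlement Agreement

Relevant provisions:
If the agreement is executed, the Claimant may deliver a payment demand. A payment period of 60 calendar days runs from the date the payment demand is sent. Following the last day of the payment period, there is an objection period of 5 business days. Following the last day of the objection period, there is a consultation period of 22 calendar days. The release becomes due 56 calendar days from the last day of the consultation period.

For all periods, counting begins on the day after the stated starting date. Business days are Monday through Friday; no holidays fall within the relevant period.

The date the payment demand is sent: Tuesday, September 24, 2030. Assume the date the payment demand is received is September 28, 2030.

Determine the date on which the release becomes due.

Adding 60 calendar days to September 24, 2030 gives November 23, 2030, which is the last day of the payment period.
From Saturday, November 23, 2030, 5 business days (Nov 25, Nov 26, Nov 27, Nov 28, Nov 29, skipping weekends) brings us to Friday, November 29, 2030, which is the last day of the objection period.
Adding 22 calendar days to November 29, 2030 gives December 21, 2030, which is the last day of the consultation period.
The date on which the release becomes due: December 21, 2030 + 56 days = February 15, 2031.

February 15, 2031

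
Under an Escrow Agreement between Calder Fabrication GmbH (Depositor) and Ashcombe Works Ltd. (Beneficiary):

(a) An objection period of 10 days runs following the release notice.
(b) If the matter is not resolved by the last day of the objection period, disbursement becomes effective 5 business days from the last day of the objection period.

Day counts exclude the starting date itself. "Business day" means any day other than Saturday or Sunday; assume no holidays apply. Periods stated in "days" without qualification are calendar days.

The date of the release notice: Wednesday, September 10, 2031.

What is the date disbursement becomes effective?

The last day of the objection period: September 10, 2031 + 10 days = September 20, 2031.
The date disbursement becomes effective: 5 business days after Saturday, September 20, 2031, skipping weekends — Sep 22, Sep 23, Sep 24, Sep 25, Sep 26 — lands on Friday, September 26, 2031.

September 26, 2031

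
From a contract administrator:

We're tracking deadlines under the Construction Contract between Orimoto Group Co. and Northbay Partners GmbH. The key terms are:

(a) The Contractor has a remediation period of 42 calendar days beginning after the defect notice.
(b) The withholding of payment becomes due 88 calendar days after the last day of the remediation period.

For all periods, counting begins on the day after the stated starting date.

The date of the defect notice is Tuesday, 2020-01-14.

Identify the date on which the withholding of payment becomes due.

The last day of the remediation period: 2020-01-14 + 42 days = 2020-02-25.
Adding 88 calendar days to 2020-02-25 gives 2020-05-23, which is the date on which the withholding of payment becomes due.

2020-05-23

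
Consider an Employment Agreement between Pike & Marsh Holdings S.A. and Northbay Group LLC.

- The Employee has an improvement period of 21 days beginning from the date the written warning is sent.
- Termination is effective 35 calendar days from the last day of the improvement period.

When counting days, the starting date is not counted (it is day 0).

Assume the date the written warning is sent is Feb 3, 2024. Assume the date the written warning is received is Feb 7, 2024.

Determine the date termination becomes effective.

Adding 21 calendar days to Feb 3, 2024 gives Feb 24, 2024, which is the last day of the improvement period.
The date termination becomes effective: 35 calendar days after Feb 24, 2024 is Mar 30, 2024.

Mar 30, 2024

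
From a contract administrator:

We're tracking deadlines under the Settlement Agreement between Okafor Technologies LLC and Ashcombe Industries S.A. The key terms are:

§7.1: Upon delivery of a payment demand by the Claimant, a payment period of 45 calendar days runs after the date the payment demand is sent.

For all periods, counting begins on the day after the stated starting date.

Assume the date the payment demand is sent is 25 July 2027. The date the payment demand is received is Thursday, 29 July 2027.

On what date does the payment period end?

8 September 2027

The last day of the payment period: 25 July 2027 + 45 days = 8 September 2027.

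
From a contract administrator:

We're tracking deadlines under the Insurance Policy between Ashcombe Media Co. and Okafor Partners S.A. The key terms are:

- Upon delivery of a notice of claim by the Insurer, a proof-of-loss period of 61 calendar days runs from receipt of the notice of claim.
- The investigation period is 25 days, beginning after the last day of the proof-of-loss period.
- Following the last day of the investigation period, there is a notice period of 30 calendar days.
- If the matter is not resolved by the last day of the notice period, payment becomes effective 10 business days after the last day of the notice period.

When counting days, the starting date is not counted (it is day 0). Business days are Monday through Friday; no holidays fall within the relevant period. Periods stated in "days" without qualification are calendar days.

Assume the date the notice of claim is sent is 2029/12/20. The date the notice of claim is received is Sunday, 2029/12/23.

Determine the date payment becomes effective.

The last day of the proof-of-loss period: 61 calendar days after 2029/12/23 is 2030/02/22.
Adding 25 calendar days to 2030/02/22 gives 2030/03/19, which is the last day of the investigation period.
The last day of the notice period: 2030/03/19 + 30 days = 2030/04/18.
The date payment becomes effective: 10 business days after Thursday, 2030/04/18, skipping weekends — Apr 19, Apr 22, Apr 23, Apr 24, Apr 25, Apr 26, Apr 29, Apr 30, May 1, May 2 — lands on Thursday, 2030/05/02.

2030/05/02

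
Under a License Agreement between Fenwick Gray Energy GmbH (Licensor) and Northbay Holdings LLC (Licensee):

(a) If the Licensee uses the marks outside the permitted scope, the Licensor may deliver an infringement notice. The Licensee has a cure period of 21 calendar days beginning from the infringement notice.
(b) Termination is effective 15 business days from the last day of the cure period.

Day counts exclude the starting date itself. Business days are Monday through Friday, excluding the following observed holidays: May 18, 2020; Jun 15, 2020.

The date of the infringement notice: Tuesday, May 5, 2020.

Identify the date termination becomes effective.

Jun 17, 2020

The last day of the cure period: 21 calendar days after May 5, 2020 is May 26, 2020.
The date termination becomes effective: 15 business days after Tuesday, May 26, 2020, skipping weekends and the listed holiday on Jun 15 — May 27, May 28, May 29, Jun 1, …, Jun 12, Jun 16, Jun 17 — lands on Wednesday, Jun 17, 2020.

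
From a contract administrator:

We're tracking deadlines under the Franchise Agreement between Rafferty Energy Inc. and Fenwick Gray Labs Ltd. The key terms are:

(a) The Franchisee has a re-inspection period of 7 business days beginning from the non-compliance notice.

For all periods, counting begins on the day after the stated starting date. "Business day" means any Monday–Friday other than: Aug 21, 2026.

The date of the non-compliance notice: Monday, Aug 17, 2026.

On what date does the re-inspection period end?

Aug 27, 2026

The last day of the re-inspection period: counting 7 business days from Monday, Aug 17, 2026 (Aug 18, Aug 19, Aug 20, Aug 24, Aug 25, Aug 26, Aug 27, skipping weekends and the listed holiday on Aug 21) reaches Thursday, Aug 27, 2026.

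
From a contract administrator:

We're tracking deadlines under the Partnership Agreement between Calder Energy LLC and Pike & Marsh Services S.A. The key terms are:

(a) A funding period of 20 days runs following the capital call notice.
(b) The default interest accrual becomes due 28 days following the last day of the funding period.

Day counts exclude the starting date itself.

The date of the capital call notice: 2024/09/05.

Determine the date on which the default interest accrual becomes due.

2024/10/23

The last day of the funding period: 20 calendar days after 2024/09/05 is 2024/09/25.
Adding 28 calendar days to 2024/09/25 gives 2024/10/23, which is the date on which the default interest accrual becomes due.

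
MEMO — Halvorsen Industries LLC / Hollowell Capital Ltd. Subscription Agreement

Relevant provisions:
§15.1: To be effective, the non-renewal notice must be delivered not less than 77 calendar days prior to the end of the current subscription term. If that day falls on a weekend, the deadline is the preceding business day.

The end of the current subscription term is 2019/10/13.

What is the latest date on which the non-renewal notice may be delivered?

2019/07/26

2019/10/13 minus 77 days is 2019/07/28. That is a Sunday, so the deadline moves back to Friday, 2019/07/26.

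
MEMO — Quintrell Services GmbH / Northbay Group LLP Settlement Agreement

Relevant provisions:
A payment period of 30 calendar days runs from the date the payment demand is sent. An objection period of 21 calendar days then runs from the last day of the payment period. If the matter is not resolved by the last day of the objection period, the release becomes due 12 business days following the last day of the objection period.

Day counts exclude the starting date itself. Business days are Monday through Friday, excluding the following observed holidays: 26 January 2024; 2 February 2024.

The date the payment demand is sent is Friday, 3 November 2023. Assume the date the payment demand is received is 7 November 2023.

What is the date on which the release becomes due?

Adding 30 calendar days to 3 November 2023 gives 3 December 2023, which is the last day of the payment period.
Adding 21 calendar days to 3 December 2023 gives 24 December 2023, which is the last day of the objection period.
The date on which the release becomes due: counting 12 business days from Sunday, 24 December 2023 (Dec 25, Dec 26, Dec 27, Dec 28, …, Jan 5, Jan 8, Jan 9, skipping weekends) reaches Tuesday, 9 January 2024.

9 January 2024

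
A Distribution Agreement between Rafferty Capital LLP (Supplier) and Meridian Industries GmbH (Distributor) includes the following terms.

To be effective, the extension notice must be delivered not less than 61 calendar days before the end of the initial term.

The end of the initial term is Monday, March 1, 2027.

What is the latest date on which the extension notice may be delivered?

December 30, 2026

Counting back 61 calendar days from March 1, 2027 gives December 30, 2026.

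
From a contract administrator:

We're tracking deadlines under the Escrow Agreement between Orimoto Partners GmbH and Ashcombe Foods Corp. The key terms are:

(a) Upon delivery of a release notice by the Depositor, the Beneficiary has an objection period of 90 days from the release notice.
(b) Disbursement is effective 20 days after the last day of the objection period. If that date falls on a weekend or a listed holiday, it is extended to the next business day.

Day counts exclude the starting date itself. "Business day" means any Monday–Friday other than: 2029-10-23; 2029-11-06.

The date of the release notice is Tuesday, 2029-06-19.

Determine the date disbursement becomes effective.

2029-10-08

The last day of the objection period: 2029-06-19 + 90 days = 2029-09-17.
The date disbursement becomes effective: 20 calendar days after 2029-09-17 is 2029-10-07. That falls on a Sunday, so it rolls to the next business day, Monday, 2029-10-08.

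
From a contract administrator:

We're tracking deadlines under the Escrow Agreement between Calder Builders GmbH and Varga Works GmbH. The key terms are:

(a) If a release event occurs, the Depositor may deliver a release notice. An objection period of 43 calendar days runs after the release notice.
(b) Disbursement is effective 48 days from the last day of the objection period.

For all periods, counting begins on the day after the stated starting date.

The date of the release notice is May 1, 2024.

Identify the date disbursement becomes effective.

The last day of the objection period: 43 calendar days after May 1, 2024 is Jun 13, 2024.
The date disbursement becomes effective: Jun 13, 2024 + 48 days = Jul 31, 2024.

Jul 31, 2024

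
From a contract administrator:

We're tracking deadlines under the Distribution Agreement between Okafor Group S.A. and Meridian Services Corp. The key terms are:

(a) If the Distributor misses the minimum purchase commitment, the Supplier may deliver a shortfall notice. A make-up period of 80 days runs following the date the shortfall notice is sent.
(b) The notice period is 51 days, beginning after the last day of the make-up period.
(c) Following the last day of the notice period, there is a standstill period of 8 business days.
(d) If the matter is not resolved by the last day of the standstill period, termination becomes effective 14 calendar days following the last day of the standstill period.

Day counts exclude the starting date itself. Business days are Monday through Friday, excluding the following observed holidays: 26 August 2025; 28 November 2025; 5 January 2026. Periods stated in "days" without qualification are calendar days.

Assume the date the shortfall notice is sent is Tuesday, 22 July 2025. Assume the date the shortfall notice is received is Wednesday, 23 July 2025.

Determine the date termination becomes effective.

The last day of the make-up period: 22 July 2025 + 80 days = 10 October 2025.
Adding 51 calendar days to 10 October 2025 gives 30 November 2025, which is the last day of the notice period.
The last day of the standstill period: 8 business days after Sunday, 30 November 2025, skipping weekends — Dec 1, Dec 2, Dec 3, Dec 4, Dec 5, Dec 8, Dec 9, Dec 10 — lands on Wednesday, 10 December 2025.
The date termination becomes effective: 10 December 2025 + 14 days = 24 December 2025.

24 December 2025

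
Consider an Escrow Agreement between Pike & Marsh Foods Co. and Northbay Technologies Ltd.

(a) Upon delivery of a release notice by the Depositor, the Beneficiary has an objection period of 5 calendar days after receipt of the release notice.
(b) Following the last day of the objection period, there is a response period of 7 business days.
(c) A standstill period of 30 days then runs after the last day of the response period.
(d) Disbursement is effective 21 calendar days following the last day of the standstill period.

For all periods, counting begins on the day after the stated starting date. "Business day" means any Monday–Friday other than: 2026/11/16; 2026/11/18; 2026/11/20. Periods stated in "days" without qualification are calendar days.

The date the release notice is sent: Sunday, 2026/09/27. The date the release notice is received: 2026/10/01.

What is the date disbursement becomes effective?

The last day of the objection period: 5 calendar days after 2026/10/01 is 2026/10/06.
The last day of the response period: counting 7 business days from Tuesday, 2026/10/06 (Oct 7, Oct 8, Oct 9, Oct 12, Oct 13, Oct 14, Oct 15, skipping weekends) reaches Thursday, 2026/10/15.
Adding 30 calendar days to 2026/10/15 gives 2026/11/14, which is the last day of the standstill period.
Adding 21 calendar days to 2026/11/14 gives 2026/12/05, which is the date disbursement becomes effective.

2026/12/05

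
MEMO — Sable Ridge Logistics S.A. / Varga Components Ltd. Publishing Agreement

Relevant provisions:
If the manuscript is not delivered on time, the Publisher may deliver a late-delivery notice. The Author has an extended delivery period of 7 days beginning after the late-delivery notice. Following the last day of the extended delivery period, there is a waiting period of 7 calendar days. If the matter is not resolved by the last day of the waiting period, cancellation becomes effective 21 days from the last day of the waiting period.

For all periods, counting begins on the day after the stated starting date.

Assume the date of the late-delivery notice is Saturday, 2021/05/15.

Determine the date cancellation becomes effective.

The last day of the extended delivery period: 7 calendar days after 2021/05/15 is 2021/05/22.
Adding 7 calendar days to 2021/05/22 gives 2021/05/29, which is the last day of the waiting period.
The date cancellation becomes effective: 2021/05/29 + 21 days = 2021/06/19.

2021/06/19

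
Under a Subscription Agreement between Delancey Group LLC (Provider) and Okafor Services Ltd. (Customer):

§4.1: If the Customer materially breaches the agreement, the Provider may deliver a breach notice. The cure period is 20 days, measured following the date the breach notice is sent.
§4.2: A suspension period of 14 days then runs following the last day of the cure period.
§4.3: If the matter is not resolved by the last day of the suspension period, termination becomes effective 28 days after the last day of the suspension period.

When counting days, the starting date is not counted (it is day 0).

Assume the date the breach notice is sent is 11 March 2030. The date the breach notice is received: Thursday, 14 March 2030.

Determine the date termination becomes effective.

12 May 2030

The last day of the cure period: 11 March 2030 + 20 days = 31 March 2030.
The last day of the suspension period: 31 March 2030 + 14 days = 14 April 2030.
Adding 28 calendar days to 14 April 2030 gives 12 May 2030, which is the date termination becomes effective.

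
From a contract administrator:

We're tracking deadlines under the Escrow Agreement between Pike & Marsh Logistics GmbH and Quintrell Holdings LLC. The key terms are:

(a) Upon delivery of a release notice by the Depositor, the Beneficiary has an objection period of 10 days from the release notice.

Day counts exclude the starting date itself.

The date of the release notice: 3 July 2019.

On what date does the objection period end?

13 July 2019

The last day of the objection period: 10 calendar days after 3 July 2019 is 13 July 2019.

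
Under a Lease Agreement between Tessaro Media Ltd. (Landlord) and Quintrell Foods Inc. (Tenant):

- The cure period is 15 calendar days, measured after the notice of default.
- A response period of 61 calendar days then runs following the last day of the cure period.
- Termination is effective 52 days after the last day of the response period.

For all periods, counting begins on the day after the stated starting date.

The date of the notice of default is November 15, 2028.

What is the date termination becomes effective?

The last day of the cure period: 15 calendar days after November 15, 2028 is November 30, 2028.
The last day of the response period: November 30, 2028 + 61 days = January 30, 2029.
The date termination becomes effective: 52 calendar days after January 30, 2029 is March 23, 2029.

March 23, 2029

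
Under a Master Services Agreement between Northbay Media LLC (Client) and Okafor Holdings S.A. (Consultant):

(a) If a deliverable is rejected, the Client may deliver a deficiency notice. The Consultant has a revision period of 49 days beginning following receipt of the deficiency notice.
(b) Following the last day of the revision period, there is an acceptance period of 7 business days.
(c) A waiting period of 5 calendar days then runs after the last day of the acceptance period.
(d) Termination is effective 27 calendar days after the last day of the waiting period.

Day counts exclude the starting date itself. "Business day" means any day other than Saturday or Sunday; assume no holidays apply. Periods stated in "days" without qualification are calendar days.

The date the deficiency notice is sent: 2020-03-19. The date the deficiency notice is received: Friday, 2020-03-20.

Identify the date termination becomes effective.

2020-06-20

The last day of the revision period: 49 calendar days after 2020-03-20 is 2020-05-08.
The last day of the acceptance period: counting 7 business days from Friday, 2020-05-08 (May 11, May 12, May 13, May 14, May 15, May 18, May 19, skipping weekends) reaches Tuesday, 2020-05-19.
The last day of the waiting period: 2020-05-19 + 5 days = 2020-05-24.
Adding 27 calendar days to 2020-05-24 gives 2020-06-20, which is the date termination becomes effective.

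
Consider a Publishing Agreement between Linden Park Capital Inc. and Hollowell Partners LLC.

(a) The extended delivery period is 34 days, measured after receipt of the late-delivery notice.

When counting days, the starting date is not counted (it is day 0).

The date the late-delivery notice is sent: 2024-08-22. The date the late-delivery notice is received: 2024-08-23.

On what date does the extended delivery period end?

Adding 34 calendar days to 2024-08-23 gives 2024-09-26, which is the last day of the extended delivery period.

2024-09-26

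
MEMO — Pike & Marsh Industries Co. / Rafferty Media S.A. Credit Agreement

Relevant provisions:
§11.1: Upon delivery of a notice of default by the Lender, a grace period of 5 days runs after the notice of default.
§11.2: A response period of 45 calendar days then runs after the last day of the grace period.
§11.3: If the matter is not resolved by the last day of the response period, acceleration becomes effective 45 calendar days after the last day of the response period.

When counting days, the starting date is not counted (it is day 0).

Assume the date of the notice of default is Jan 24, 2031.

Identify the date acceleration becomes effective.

The last day of the grace period: 5 calendar days after Jan 24, 2031 is Jan 29, 2031.
The last day of the response period: 45 calendar days after Jan 29, 2031 is Mar 15, 2031.
The date acceleration becomes effective: Mar 15, 2031 + 45 days = Apr 29, 2031.

Apr 29, 2031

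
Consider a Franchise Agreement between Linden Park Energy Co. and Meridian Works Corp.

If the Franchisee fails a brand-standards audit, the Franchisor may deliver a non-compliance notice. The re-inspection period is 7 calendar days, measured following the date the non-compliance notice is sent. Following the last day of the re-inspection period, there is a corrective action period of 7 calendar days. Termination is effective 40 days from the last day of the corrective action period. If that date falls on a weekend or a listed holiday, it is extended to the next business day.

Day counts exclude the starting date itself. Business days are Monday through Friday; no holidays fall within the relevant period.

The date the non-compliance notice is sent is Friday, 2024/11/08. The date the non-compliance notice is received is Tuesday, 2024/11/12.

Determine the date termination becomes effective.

2025/01/01

Adding 7 calendar days to 2024/11/08 gives 2024/11/15, which is the last day of the re-inspection period.
The last day of the corrective action period: 2024/11/15 + 7 days = 2024/11/22.
The date termination becomes effective: 40 calendar days after 2024/11/22 is 2025/01/01. 2025/01/01 is a Wednesday, so no roll-forward applies.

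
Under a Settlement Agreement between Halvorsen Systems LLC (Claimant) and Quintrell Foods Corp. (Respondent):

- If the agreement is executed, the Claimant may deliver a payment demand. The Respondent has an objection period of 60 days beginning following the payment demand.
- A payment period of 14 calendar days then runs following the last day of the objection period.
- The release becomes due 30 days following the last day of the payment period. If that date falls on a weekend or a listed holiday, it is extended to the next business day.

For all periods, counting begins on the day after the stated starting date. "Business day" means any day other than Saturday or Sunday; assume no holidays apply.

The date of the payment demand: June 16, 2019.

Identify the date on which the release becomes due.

The last day of the objection period: June 16, 2019 + 60 days = August 15, 2019.
The last day of the payment period: 14 calendar days after August 15, 2019 is August 29, 2019.
Adding 30 calendar days to August 29, 2019 gives September 28, 2019, which is the date on which the release becomes due. That falls on a Saturday, so it rolls to the next business day, Monday, September 30, 2019.

September 30, 2019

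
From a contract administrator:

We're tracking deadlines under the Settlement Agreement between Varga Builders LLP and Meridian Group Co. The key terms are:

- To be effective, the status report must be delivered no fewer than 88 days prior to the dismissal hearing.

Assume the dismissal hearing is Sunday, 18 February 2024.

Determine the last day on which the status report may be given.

18 February 2024 minus 88 days is 22 November 2023.

22 November 2023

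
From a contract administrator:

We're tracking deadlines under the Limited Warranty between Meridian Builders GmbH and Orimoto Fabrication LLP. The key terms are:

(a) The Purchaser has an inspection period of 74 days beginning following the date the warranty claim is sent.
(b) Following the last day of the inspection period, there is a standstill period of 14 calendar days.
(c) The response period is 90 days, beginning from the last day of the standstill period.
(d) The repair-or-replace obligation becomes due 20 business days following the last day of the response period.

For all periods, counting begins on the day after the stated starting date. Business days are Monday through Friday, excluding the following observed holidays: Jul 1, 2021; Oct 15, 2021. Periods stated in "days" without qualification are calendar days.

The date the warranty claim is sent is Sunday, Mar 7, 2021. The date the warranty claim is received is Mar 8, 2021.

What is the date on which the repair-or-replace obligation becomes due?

Sep 29, 2021

The last day of the inspection period: Mar 7, 2021 + 74 days = May 20, 2021.
The last day of the standstill period: 14 calendar days after May 20, 2021 is Jun 3, 2021.
The last day of the response period: Jun 3, 2021 + 90 days = Sep 1, 2021.
The date on which the repair-or-replace obligation becomes due: counting 20 business days from Wednesday, Sep 1, 2021 (Sep 2, Sep 3, Sep 6, Sep 7, …, Sep 27, Sep 28, Sep 29, skipping weekends) reaches Wednesday, Sep 29, 2021.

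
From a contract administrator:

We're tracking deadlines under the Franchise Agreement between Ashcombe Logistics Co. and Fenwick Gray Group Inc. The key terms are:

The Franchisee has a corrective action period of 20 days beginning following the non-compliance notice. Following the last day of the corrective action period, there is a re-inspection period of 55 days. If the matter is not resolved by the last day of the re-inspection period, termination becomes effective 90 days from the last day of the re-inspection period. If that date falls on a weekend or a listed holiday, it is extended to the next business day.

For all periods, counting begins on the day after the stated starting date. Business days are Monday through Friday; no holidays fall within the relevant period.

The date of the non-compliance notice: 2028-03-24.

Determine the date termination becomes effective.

Adding 20 calendar days to 2028-03-24 gives 2028-04-13, which is the last day of the corrective action period.
The last day of the re-inspection period: 2028-04-13 + 55 days = 2028-06-07.
Adding 90 calendar days to 2028-06-07 gives 2028-09-05, which is the date termination becomes effective. 2028-09-05 is a Tuesday, so no roll-forward applies.

2028-09-05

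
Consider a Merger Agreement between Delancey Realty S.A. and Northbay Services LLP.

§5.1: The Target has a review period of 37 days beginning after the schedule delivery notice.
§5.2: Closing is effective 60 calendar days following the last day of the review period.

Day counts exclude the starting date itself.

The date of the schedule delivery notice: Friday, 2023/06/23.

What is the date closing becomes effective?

Adding 37 calendar days to 2023/06/23 gives 2023/07/30, which is the last day of the review period.
The date closing becomes effective: 2023/07/30 + 60 days = 2023/09/28.

2023/09/28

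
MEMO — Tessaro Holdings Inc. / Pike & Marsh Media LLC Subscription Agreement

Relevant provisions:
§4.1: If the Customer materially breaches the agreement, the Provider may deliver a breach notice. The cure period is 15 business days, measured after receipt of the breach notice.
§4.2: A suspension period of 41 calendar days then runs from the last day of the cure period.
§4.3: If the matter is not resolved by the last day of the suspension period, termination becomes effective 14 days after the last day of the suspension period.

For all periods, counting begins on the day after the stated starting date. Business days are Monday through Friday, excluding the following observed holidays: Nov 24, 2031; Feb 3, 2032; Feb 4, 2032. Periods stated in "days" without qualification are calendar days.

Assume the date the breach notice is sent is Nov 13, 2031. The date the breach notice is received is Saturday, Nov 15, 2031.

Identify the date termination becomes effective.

Feb 1, 2032

The last day of the cure period: 15 business days after Saturday, Nov 15, 2031, skipping weekends and the listed holiday on Nov 24 — Nov 17, Nov 18, Nov 19, Nov 20, …, Dec 4, Dec 5, Dec 8 — lands on Monday, Dec 8, 2031.
Adding 41 calendar days to Dec 8, 2031 gives Jan 18, 2032, which is the last day of the suspension period.
The date termination becomes effective: 14 calendar days after Jan 18, 2032 is Feb 1, 2032.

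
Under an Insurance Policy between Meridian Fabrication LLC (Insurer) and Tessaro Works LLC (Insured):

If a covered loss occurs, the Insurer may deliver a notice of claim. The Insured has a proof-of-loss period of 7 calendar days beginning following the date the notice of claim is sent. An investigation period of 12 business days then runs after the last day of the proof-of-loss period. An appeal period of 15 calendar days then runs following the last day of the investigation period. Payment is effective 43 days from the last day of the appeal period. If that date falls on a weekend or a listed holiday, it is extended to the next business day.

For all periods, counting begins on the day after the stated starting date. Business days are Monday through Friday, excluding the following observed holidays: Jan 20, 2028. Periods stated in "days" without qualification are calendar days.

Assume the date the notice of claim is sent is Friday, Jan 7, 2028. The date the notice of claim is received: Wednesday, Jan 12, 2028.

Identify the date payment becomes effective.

Mar 31, 2028

Adding 7 calendar days to Jan 7, 2028 gives Jan 14, 2028, which is the last day of the proof-of-loss period.
The last day of the investigation period: 12 business days after Friday, Jan 14, 2028, skipping weekends and the listed holiday on Jan 20 — Jan 17, Jan 18, Jan 19, Jan 21, …, Jan 31, Feb 1, Feb 2 — lands on Wednesday, Feb 2, 2028.
Adding 15 calendar days to Feb 2, 2028 gives Feb 17, 2028, which is the last day of the appeal period.
The date payment becomes effective: Feb 17, 2028 + 43 days = Mar 31, 2028. Mar 31, 2028 is a Friday and is not a listed holiday, so no roll-forward applies.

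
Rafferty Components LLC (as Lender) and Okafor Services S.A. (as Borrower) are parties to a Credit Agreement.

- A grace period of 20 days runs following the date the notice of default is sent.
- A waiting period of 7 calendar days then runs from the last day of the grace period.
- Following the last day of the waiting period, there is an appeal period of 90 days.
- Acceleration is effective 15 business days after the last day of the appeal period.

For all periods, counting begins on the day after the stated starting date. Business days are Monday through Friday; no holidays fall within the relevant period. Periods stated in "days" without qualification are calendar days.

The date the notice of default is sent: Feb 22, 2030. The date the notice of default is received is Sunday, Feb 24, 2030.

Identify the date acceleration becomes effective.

Jul 10, 2030

The last day of the grace period: Feb 22, 2030 + 20 days = Mar 14, 2030.
The last day of the waiting period: Mar 14, 2030 + 7 days = Mar 21, 2030.
The last day of the appeal period: Mar 21, 2030 + 90 days = Jun 19, 2030.
From Wednesday, Jun 19, 2030, 15 business days (Jun 20, Jun 21, Jun 24, Jun 25, …, Jul 8, Jul 9, Jul 10, skipping weekends) brings us to Wednesday, Jul 10, 2030, which is the date acceleration becomes effective.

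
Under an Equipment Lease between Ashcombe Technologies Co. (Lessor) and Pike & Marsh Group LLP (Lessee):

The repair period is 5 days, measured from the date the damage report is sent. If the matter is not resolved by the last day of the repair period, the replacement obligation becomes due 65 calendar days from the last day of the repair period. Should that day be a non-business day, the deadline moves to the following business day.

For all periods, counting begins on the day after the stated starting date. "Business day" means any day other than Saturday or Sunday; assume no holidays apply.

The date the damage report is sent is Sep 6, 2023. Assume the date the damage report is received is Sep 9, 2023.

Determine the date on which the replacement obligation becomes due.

Nov 15, 2023

The last day of the repair period: Sep 6, 2023 + 5 days = Sep 11, 2023.
The date on which the replacement obligation becomes due: Sep 11, 2023 + 65 days = Nov 15, 2023. Nov 15, 2023 is a Wednesday, so no roll-forward applies.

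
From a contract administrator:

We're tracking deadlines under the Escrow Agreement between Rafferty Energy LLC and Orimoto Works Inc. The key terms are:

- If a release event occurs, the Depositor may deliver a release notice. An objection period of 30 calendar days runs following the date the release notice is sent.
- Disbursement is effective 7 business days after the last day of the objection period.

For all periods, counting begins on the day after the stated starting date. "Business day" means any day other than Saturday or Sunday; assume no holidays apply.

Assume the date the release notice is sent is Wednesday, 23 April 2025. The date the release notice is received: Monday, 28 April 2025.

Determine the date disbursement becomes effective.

3 June 2025

The last day of the objection period: 23 April 2025 + 30 days = 23 May 2025.
From Friday, 23 May 2025, 7 business days (May 26, May 27, May 28, May 29, May 30, Jun 2, Jun 3, skipping weekends) brings us to Tuesday, 3 June 2025, which is the date disbursement becomes effective.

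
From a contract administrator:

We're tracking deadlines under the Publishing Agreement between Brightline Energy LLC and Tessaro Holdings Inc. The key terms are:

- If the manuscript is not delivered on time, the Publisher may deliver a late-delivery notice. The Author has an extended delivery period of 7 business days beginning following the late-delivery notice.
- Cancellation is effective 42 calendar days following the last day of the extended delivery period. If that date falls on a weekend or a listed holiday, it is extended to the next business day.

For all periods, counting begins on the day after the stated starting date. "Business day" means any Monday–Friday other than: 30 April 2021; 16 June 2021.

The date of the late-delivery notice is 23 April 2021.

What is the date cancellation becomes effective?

17 June 2021

The last day of the extended delivery period: 7 business days after Friday, 23 April 2021, skipping weekends and the listed holiday on Apr 30 — Apr 26, Apr 27, Apr 28, Apr 29, May 3, May 4, May 5 — lands on Wednesday, 5 May 2021.
The date cancellation becomes effective: 42 calendar days after 5 May 2021 is 16 June 2021. That falls on Wednesday, a listed holiday, so it rolls to the next business day, Thursday, 17 June 2021.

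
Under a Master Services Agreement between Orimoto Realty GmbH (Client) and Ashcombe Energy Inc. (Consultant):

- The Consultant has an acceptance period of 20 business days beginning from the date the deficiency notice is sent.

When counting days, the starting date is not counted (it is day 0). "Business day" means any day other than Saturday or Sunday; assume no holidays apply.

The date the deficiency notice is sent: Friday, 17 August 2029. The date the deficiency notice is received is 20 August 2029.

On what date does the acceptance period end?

The last day of the acceptance period: 20 business days after Friday, 17 August 2029, skipping weekends — Aug 20, Aug 21, Aug 22, Aug 23, …, Sep 12, Sep 13, Sep 14 — lands on Friday, 14 September 2029.

14 September 2029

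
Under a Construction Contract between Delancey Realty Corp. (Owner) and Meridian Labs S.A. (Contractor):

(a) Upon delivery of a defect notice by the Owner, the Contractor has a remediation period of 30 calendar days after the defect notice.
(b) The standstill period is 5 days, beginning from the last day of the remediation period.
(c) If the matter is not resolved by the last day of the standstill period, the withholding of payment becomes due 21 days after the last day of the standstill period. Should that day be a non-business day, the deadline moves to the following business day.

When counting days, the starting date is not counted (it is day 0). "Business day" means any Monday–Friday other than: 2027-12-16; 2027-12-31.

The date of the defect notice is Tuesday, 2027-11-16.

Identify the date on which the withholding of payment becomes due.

2028-01-11

Adding 30 calendar days to 2027-11-16 gives 2027-12-16, which is the last day of the remediation period.
The last day of the standstill period: 5 calendar days after 2027-12-16 is 2027-12-21.
Adding 21 calendar days to 2027-12-21 gives 2028-01-11, which is the date on which the withholding of payment becomes due. 2028-01-11 is a Tuesday and is not a listed holiday, so no roll-forward applies.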